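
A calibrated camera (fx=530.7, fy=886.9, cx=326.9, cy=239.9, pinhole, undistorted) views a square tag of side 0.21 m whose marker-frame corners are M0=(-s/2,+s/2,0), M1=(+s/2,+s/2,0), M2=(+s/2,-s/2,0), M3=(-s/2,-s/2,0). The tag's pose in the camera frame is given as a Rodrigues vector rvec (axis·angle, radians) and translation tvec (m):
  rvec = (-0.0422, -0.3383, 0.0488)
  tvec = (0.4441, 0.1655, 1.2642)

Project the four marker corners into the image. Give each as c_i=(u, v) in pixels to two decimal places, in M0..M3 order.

Intrinsics K: fx=530.7, fy=886.9, cx=326.9, cy=239.9
Marker side s = 0.21 m; corners in marker frame (Z=0):
  M0 = (-0.1050, +0.1050, 0)
  M1 = (+0.1050, +0.1050, 0)
  M2 = (+0.1050, -0.1050, 0)
  M3 = (-0.1050, -0.1050, 0)
rvec = (-0.0422, -0.3383, 0.0488), |rvec| = θ = 0.34440 rad = 19.732°
Rodrigues: sinθ=0.33763, 1−cosθ=0.05872; R = I + sinθ·[k]× + (1−cosθ)·[k]×²:
    [+0.94216 -0.04077 -0.33267]
    [+0.05491 +0.99794 +0.03320]
    [+0.33063 -0.04954 +0.94246]
t = (0.4441, 0.1655, 1.2642) m
M0: Pc = R·M0+t = (+0.34089, +0.26452, +1.22428); u = 530.7·(+0.34089)/1.22428 + 326.9 = 474.6694, v = 886.9·(+0.26452)/1.22428 + 239.9 = 431.5236
M1: Pc = R·M1+t = (+0.53875, +0.27605, +1.29371); u = 530.7·(+0.53875)/1.29371 + 326.9 = 547.9012, v = 886.9·(+0.27605)/1.29371 + 239.9 = 429.1442
M2: Pc = R·M2+t = (+0.54731, +0.06648, +1.30412); u = 530.7·(+0.54731)/1.30412 + 326.9 = 549.6224, v = 886.9·(+0.06648)/1.30412 + 239.9 = 285.1127
M3: Pc = R·M3+t = (+0.34945, +0.05495, +1.23469); u = 530.7·(+0.34945)/1.23469 + 326.9 = 477.1045, v = 886.9·(+0.05495)/1.23469 + 239.9 = 279.3724

c0=(474.67, 431.52) c1=(547.90, 429.14) c2=(549.62, 285.11) c3=(477.10, 279.37)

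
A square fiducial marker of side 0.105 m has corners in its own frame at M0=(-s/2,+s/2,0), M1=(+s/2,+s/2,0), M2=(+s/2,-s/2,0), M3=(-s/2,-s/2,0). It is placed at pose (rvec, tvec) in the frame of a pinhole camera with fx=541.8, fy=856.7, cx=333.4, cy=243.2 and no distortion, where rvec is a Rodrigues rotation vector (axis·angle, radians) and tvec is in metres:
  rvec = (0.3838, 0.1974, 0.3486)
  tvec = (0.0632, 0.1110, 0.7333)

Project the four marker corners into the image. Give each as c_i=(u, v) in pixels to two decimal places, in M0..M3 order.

c0=(332.95, 397.85) c1=(403.07, 444.77) c2=(430.89, 345.97) c3=(356.20, 298.10)

Intrinsics K: fx=541.8, fy=856.7, cx=333.4, cy=243.2
Marker side s = 0.105 m; corners in marker frame (Z=0):
  M0 = (-0.0525, +0.0525, 0)
  M1 = (+0.0525, +0.0525, 0)
  M2 = (+0.0525, -0.0525, 0)
  M3 = (-0.0525, -0.0525, 0)
rvec = (0.3838, 0.1974, 0.3486), |rvec| = θ = 0.55479 rad = 31.787°
Rodrigues: sinθ=0.52676, 1−cosθ=0.14999; R = I + sinθ·[k]× + (1−cosθ)·[k]×²:
    [+0.92179 -0.29407 +0.25263]
    [+0.36791 +0.86900 -0.33088]
    [-0.12223 +0.39795 +0.90923]
t = (0.0632, 0.1110, 0.7333) m
M0: Pc = R·M0+t = (-0.00063, +0.13731, +0.76061); u = 541.8·(-0.00063)/0.76061 + 333.4 = 332.9492, v = 856.7·(+0.13731)/0.76061 + 243.2 = 397.8538
M1: Pc = R·M1+t = (+0.09616, +0.17594, +0.74778); u = 541.8·(+0.09616)/0.74778 + 333.4 = 403.0693, v = 856.7·(+0.17594)/0.74778 + 243.2 = 444.7658
M2: Pc = R·M2+t = (+0.12703, +0.08469, +0.70599); u = 541.8·(+0.12703)/0.70599 + 333.4 = 430.8891, v = 856.7·(+0.08469)/0.70599 + 243.2 = 345.9723
M3: Pc = R·M3+t = (+0.03024, +0.04606, +0.71882); u = 541.8·(+0.03024)/0.71882 + 333.4 = 356.1963, v = 856.7·(+0.04606)/0.71882 + 243.2 = 298.0972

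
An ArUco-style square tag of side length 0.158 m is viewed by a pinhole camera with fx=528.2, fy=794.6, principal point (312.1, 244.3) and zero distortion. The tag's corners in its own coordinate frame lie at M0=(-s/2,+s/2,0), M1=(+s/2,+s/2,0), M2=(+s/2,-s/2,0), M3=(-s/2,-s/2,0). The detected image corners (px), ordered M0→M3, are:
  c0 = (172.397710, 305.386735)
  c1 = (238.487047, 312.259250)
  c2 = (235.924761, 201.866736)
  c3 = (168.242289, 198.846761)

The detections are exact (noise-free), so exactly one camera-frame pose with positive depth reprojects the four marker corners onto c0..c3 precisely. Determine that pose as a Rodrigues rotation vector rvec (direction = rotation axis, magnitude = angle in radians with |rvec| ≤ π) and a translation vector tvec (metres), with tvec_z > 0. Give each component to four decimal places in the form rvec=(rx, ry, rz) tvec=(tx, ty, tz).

rvec=(0.1854, 0.2700, 0.0170) tvec=(-0.2341, 0.0156, 1.1352)

Intrinsics K: fx=528.2, fy=794.6, cx=312.1, cy=244.3
Marker side s = 0.158 m; corners in marker frame (Z=0):
  M0 = (-0.0790, +0.0790, 0)
  M1 = (+0.0790, +0.0790, 0)
  M2 = (+0.0790, -0.0790, 0)
  M3 = (-0.0790, -0.0790, 0)
Detected image corners:
  c0 = (172.397710, 305.386735) px
  c1 = (238.487047, 312.259250) px
  c2 = (235.924761, 201.866736) px
  c3 = (168.242289, 198.846761) px
Planar DLT: solve 8×8 A·h = b for H (H[2,2]=1):
  H  [+375.94888 +54.44461 +203.17101]
  H  [-27.65548 +727.62004 +255.24034]
  H  [-0.23221 +0.16241 +1.00000]
B = K⁻¹H; ‖b₁‖=0.880903, ‖b₂‖=0.880903; λ = 2/(‖b₁‖+‖b₂‖) = 1.135199, sign → tz>0 ⇒ λ=+1.135199
r₁ = λ·B[:,0] = (+0.96374,+0.04153,-0.26360); r₂ = λ·B[:,1] = (+0.00807,+0.98282,+0.18437)
r₃ = r₁×r₂ = (+0.26673,-0.17981,+0.94685); SVD([r₁ r₂ r₃]) → R = UVᵀ:
  R  [+0.96374 +0.00807 +0.26673]
  R  [+0.04153 +0.98282 -0.17981]
  R  [-0.26360 +0.18437 +0.94685]
t = (-0.23411, +0.01563, +1.13520) m
tr R = 2.893410; θ = arccos((tr R − 1)/2) = 0.327949 rad = 18.790°
axis k = ((R−Rᵀ)₃₂, (R−Rᵀ)₁₃, (R−Rᵀ)₂₁) / (2 sinθ) = (+0.565322, +0.823233, +0.051943)
rvec = θ·k = (+0.185396, +0.269978, +0.017035)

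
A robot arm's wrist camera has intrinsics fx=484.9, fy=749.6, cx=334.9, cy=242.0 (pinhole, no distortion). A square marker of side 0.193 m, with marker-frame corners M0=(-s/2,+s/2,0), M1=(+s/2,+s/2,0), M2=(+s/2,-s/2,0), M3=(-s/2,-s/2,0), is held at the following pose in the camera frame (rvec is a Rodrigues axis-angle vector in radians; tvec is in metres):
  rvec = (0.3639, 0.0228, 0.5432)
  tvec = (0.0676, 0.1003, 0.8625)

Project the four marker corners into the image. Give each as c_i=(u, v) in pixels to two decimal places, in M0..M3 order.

c0=(300.24, 349.77) c1=(389.66, 429.67) c2=(450.10, 307.29) c3=(354.50, 218.80)

Intrinsics K: fx=484.9, fy=749.6, cx=334.9, cy=242.0
Marker side s = 0.193 m; corners in marker frame (Z=0):
  M0 = (-0.0965, +0.0965, 0)
  M1 = (+0.0965, +0.0965, 0)
  M2 = (+0.0965, -0.0965, 0)
  M3 = (-0.0965, -0.0965, 0)
rvec = (0.3639, 0.0228, 0.5432), |rvec| = θ = 0.65422 rad = 37.484°
Rodrigues: sinθ=0.60854, 1−cosθ=0.20648; R = I + sinθ·[k]× + (1−cosθ)·[k]×²:
    [+0.85740 -0.50127 +0.11657]
    [+0.50927 +0.79377 -0.33252]
    [+0.07415 +0.34447 +0.93587]
t = (0.0676, 0.1003, 0.8625) m
M0: Pc = R·M0+t = (-0.06351, +0.12775, +0.88859); u = 484.9·(-0.06351)/0.88859 + 334.9 = 300.2416, v = 749.6·(+0.12775)/0.88859 + 242.0 = 349.7717
M1: Pc = R·M1+t = (+0.10197, +0.22604, +0.90290); u = 484.9·(+0.10197)/0.90290 + 334.9 = 389.6613, v = 749.6·(+0.22604)/0.90290 + 242.0 = 429.6654
M2: Pc = R·M2+t = (+0.19871, +0.07285, +0.83641); u = 484.9·(+0.19871)/0.83641 + 334.9 = 450.1005, v = 749.6·(+0.07285)/0.83641 + 242.0 = 307.2851
M3: Pc = R·M3+t = (+0.03323, -0.02544, +0.82210); u = 484.9·(+0.03323)/0.82210 + 334.9 = 354.5018, v = 749.6·(-0.02544)/0.82210 + 242.0 = 218.8001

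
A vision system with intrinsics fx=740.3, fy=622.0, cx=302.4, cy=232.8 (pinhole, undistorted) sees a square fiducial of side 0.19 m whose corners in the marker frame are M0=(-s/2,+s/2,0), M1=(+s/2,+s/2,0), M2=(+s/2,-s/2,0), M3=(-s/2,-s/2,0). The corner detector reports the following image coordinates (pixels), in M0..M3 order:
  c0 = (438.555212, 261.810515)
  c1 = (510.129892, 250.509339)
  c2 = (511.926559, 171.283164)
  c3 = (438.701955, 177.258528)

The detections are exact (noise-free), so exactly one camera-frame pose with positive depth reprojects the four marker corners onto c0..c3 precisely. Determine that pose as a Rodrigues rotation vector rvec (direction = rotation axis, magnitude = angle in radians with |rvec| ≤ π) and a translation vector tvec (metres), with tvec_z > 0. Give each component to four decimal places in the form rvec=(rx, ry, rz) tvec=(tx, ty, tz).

rvec=(0.1661, -0.5434, -0.0795) tvec=(0.3350, -0.0396, 1.4282)

Intrinsics K: fx=740.3, fy=622.0, cx=302.4, cy=232.8
Marker side s = 0.19 m; corners in marker frame (Z=0):
  M0 = (-0.0950, +0.0950, 0)
  M1 = (+0.0950, +0.0950, 0)
  M2 = (+0.0950, -0.0950, 0)
  M3 = (-0.0950, -0.0950, 0)
Detected image corners:
  c0 = (438.555212, 261.810515) px
  c1 = (510.129892, 250.509339) px
  c2 = (511.926559, 171.283164) px
  c3 = (438.701955, 177.258528) px
Planar DLT: solve 8×8 A·h = b for H (H[2,2]=1):
  H  [+549.77952 +53.95663 +476.04505]
  H  [+30.86879 +457.36214 +215.55464]
  H  [+0.35546 +0.12471 +1.00000]
B = K⁻¹H; ‖b₁‖=0.700177, ‖b₂‖=0.700177; λ = 2/(‖b₁‖+‖b₂‖) = 1.428210, sign → tz>0 ⇒ λ=+1.428210
r₁ = λ·B[:,0] = (+0.85328,-0.11913,+0.50766); r₂ = λ·B[:,1] = (+0.03134,+0.98351,+0.17812)
r₃ = r₁×r₂ = (-0.52051,-0.13607,+0.84294); SVD([r₁ r₂ r₃]) → R = UVᵀ:
  R  [+0.85328 +0.03134 -0.52051]
  R  [-0.11913 +0.98351 -0.13607]
  R  [+0.50766 +0.17812 +0.84294]
t = (+0.33500, -0.03960, +1.42821) m
tr R = 2.679731; θ = arccos((tr R − 1)/2) = 0.573761 rad = 32.874°
axis k = ((R−Rᵀ)₃₂, (R−Rᵀ)₁₃, (R−Rᵀ)₂₁) / (2 sinθ) = (+0.289421, -0.947114, -0.138602)
rvec = θ·k = (+0.166058, -0.543417, -0.079524)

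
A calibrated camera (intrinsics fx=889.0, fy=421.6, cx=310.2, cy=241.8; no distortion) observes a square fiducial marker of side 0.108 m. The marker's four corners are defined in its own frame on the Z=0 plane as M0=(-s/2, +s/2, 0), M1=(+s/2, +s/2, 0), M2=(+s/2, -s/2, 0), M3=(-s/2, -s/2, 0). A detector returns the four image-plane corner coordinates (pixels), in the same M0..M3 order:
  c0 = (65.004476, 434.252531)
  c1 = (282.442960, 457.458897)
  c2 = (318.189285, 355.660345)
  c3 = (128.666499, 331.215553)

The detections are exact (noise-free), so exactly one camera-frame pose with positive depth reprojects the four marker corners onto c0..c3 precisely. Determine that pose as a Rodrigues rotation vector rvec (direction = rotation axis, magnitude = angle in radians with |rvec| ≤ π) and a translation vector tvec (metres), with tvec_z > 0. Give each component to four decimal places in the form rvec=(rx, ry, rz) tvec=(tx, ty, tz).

Intrinsics K: fx=889.0, fy=421.6, cx=310.2, cy=241.8
Marker side s = 0.108 m; corners in marker frame (Z=0):
  M0 = (-0.0540, +0.0540, 0)
  M1 = (+0.0540, +0.0540, 0)
  M2 = (+0.0540, -0.0540, 0)
  M3 = (-0.0540, -0.0540, 0)
Detected image corners:
  c0 = (65.004476, 434.252531) px
  c1 = (282.442960, 457.458897) px
  c2 = (318.189285, 355.660345) px
  c3 = (128.666499, 331.215553) px
Planar DLT: solve 8×8 A·h = b for H (H[2,2]=1):
  H  [+1952.43510 -691.07913 +202.27242]
  H  [+373.13179 +484.04696 +391.64260]
  H  [+0.38556 -1.17611 +1.00000]
B = K⁻¹H; ‖b₁‖=2.199990, ‖b₂‖=2.199990; λ = 2/(‖b₁‖+‖b₂‖) = 0.454547, sign → tz>0 ⇒ λ=+0.454547
r₁ = λ·B[:,0] = (+0.93713,+0.30178,+0.17526); r₂ = λ·B[:,1] = (-0.16681,+0.82848,-0.53460)
r₃ = r₁×r₂ = (-0.30652,+0.47175,+0.82674); SVD([r₁ r₂ r₃]) → R = UVᵀ:
  R  [+0.93713 -0.16681 -0.30652]
  R  [+0.30178 +0.82848 +0.47175]
  R  [+0.17526 -0.53460 +0.82674]
t = (-0.05518, +0.16155, +0.45455) m
tr R = 2.592349; θ = arccos((tr R − 1)/2) = 0.649850 rad = 37.234°
axis k = ((R−Rᵀ)₃₂, (R−Rᵀ)₁₃, (R−Rᵀ)₂₁) / (2 sinθ) = (-0.831600, -0.398122, +0.387222)
rvec = θ·k = (-0.540415, -0.258719, +0.251636)

rvec=(-0.5404, -0.2587, 0.2516) tvec=(-0.0552, 0.1616, 0.4545)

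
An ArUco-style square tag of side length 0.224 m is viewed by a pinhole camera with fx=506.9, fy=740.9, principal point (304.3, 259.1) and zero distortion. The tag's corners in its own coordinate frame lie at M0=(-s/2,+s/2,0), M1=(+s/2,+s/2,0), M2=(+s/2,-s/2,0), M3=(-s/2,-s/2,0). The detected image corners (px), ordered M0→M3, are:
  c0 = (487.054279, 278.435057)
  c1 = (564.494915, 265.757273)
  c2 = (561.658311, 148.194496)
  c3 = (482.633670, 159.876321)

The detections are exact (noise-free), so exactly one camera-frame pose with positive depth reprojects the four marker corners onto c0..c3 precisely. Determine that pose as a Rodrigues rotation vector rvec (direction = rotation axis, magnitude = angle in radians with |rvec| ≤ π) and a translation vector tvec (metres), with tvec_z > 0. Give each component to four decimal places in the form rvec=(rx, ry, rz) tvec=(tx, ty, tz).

Intrinsics K: fx=506.9, fy=740.9, cx=304.3, cy=259.1
Marker side s = 0.224 m; corners in marker frame (Z=0):
  M0 = (-0.1120, +0.1120, 0)
  M1 = (+0.1120, +0.1120, 0)
  M2 = (+0.1120, -0.1120, 0)
  M3 = (-0.1120, -0.1120, 0)
Detected image corners:
  c0 = (487.054279, 278.435057) px
  c1 = (564.494915, 265.757273) px
  c2 = (561.658311, 148.194496) px
  c3 = (482.633670, 159.876321) px
Planar DLT: solve 8×8 A·h = b for H (H[2,2]=1):
  H  [+373.71936 +62.40497 +524.18309]
  H  [-44.43270 +545.84220 +213.61716]
  H  [+0.04676 +0.08822 +1.00000]
B = K⁻¹H; ‖b₁‖=0.714819, ‖b₂‖=0.714819; λ = 2/(‖b₁‖+‖b₂‖) = 1.398956, sign → tz>0 ⇒ λ=+1.398956
r₁ = λ·B[:,0] = (+0.99213,-0.10677,+0.06542); r₂ = λ·B[:,1] = (+0.09814,+0.98749,+0.12342)
r₃ = r₁×r₂ = (-0.07778,-0.11603,+0.99020); SVD([r₁ r₂ r₃]) → R = UVᵀ:
  R  [+0.99213 +0.09814 -0.07778]
  R  [-0.10677 +0.98749 -0.11603]
  R  [+0.06542 +0.12342 +0.99020]
t = (+0.60684, -0.08588, +1.39896) m
tr R = 2.969815; θ = arccos((tr R − 1)/2) = 0.173956 rad = 9.967°
axis k = ((R−Rᵀ)₃₂, (R−Rᵀ)₁₃, (R−Rᵀ)₂₁) / (2 sinθ) = (+0.691712, -0.413668, -0.591957)
rvec = θ·k = (+0.120328, -0.071960, -0.102975)

rvec=(0.1203, -0.0720, -0.1030) tvec=(0.6068, -0.0859, 1.3990)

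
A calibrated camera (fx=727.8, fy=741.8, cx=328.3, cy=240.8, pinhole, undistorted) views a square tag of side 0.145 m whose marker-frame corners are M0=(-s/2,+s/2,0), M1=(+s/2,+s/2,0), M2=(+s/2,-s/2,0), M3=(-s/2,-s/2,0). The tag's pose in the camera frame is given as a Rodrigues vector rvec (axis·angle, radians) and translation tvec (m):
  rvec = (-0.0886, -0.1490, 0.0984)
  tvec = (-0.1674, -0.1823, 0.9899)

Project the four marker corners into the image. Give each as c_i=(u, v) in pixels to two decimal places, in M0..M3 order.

Intrinsics K: fx=727.8, fy=741.8, cx=328.3, cy=240.8
Marker side s = 0.145 m; corners in marker frame (Z=0):
  M0 = (-0.0725, +0.0725, 0)
  M1 = (+0.0725, +0.0725, 0)
  M2 = (+0.0725, -0.0725, 0)
  M3 = (-0.0725, -0.0725, 0)
rvec = (-0.0886, -0.1490, 0.0984), |rvec| = θ = 0.19933 rad = 11.421°
Rodrigues: sinθ=0.19802, 1−cosθ=0.01980; R = I + sinθ·[k]× + (1−cosθ)·[k]×²:
    [+0.98411 -0.09117 -0.15236]
    [+0.10433 +0.99126 +0.08071]
    [+0.14367 -0.09532 +0.98502]
t = (-0.1674, -0.1823, 0.9899) m
M0: Pc = R·M0+t = (-0.24536, -0.11800, +0.97257); u = 727.8·(-0.24536)/0.97257 + 328.3 = 144.6927, v = 741.8·(-0.11800)/0.97257 + 240.8 = 150.8012
M1: Pc = R·M1+t = (-0.10266, -0.10287, +0.99341); u = 727.8·(-0.10266)/0.99341 + 328.3 = 253.0867, v = 741.8·(-0.10287)/0.99341 + 240.8 = 163.9847
M2: Pc = R·M2+t = (-0.08944, -0.24660, +1.00723); u = 727.8·(-0.08944)/1.00723 + 328.3 = 263.6711, v = 741.8·(-0.24660)/1.00723 + 240.8 = 59.1826
M3: Pc = R·M3+t = (-0.23214, -0.26173, +0.98639); u = 727.8·(-0.23214)/0.98639 + 328.3 = 157.0195, v = 741.8·(-0.26173)/0.98639 + 240.8 = 43.9705

c0=(144.69, 150.80) c1=(253.09, 163.98) c2=(263.67, 59.18) c3=(157.02, 43.97)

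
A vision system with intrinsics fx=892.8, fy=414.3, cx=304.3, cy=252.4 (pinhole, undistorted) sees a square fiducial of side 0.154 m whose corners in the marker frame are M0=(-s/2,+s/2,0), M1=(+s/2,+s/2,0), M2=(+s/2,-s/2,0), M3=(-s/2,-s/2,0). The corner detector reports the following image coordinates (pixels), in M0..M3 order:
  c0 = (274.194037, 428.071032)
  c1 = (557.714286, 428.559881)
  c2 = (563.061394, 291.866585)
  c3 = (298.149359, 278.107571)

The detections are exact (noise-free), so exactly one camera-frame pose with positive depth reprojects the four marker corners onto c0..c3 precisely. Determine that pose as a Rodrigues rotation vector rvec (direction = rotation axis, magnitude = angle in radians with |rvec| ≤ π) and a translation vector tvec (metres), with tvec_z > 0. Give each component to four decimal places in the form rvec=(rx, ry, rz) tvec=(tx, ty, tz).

rvec=(-0.1755, -0.2999, 0.1004) tvec=(0.0645, 0.1130, 0.4581)

Intrinsics K: fx=892.8, fy=414.3, cx=304.3, cy=252.4
Marker side s = 0.154 m; corners in marker frame (Z=0):
  M0 = (-0.0770, +0.0770, 0)
  M1 = (+0.0770, +0.0770, 0)
  M2 = (+0.0770, -0.0770, 0)
  M3 = (-0.0770, -0.0770, 0)
Detected image corners:
  c0 = (274.194037, 428.071032) px
  c1 = (557.714286, 428.559881) px
  c2 = (563.061394, 291.866585) px
  c3 = (298.149359, 278.107571) px
Planar DLT: solve 8×8 A·h = b for H (H[2,2]=1):
  H  [+2041.77925 -264.70909 +430.07052]
  H  [+269.25462 +783.32698 +354.57339]
  H  [+0.62146 -0.40744 +1.00000]
B = K⁻¹H; ‖b₁‖=2.183105, ‖b₂‖=2.183105; λ = 2/(‖b₁‖+‖b₂‖) = 0.458063, sign → tz>0 ⇒ λ=+0.458063
r₁ = λ·B[:,0] = (+0.95054,+0.12427,+0.28467); r₂ = λ·B[:,1] = (-0.07220,+0.97977,-0.18663)
r₃ = r₁×r₂ = (-0.30210,+0.15685,+0.94028); SVD([r₁ r₂ r₃]) → R = UVᵀ:
  R  [+0.95054 -0.07220 -0.30210]
  R  [+0.12427 +0.97977 +0.15685]
  R  [+0.28467 -0.18663 +0.94028]
t = (+0.06453, +0.11297, +0.45806) m
tr R = 2.870593; θ = arccos((tr R − 1)/2) = 0.361700 rad = 20.724°
axis k = ((R−Rᵀ)₃₂, (R−Rᵀ)₁₃, (R−Rᵀ)₂₁) / (2 sinθ) = (-0.485333, -0.829087, +0.277609)
rvec = θ·k = (-0.175545, -0.299881, +0.100411)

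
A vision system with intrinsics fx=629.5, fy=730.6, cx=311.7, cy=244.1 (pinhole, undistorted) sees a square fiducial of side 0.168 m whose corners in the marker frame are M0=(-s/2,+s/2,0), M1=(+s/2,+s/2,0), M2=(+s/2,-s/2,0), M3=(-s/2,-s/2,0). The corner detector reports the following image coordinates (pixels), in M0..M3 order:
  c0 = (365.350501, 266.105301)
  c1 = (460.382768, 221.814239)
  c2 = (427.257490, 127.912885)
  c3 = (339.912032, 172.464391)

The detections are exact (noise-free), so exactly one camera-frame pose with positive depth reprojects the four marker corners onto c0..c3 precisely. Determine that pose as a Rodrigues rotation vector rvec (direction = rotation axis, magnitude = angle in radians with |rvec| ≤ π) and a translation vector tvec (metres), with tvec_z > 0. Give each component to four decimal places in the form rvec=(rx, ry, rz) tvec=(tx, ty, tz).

rvec=(-0.4424, 0.3299, -0.3265) tvec=(0.1459, -0.0713, 1.0786)

Intrinsics K: fx=629.5, fy=730.6, cx=311.7, cy=244.1
Marker side s = 0.168 m; corners in marker frame (Z=0):
  M0 = (-0.0840, +0.0840, 0)
  M1 = (+0.0840, +0.0840, 0)
  M2 = (+0.0840, -0.0840, 0)
  M3 = (-0.0840, -0.0840, 0)
Detected image corners:
  c0 = (365.350501, 266.105301) px
  c1 = (460.382768, 221.814239) px
  c2 = (427.257490, 127.912885) px
  c3 = (339.912032, 172.464391) px
Planar DLT: solve 8×8 A·h = b for H (H[2,2]=1):
  H  [+454.09048 +2.27646 +396.85065]
  H  [-307.92677 +473.22740 +195.78883]
  H  [-0.22066 -0.43090 +1.00000]
B = K⁻¹H; ‖b₁‖=0.927111, ‖b₂‖=0.927111; λ = 2/(‖b₁‖+‖b₂‖) = 1.078620, sign → tz>0 ⇒ λ=+1.078620
r₁ = λ·B[:,0] = (+0.89591,-0.37509,-0.23801); r₂ = λ·B[:,1] = (+0.23404,+0.85394,-0.46478)
r₃ = r₁×r₂ = (+0.37758,+0.36070,+0.85284); SVD([r₁ r₂ r₃]) → R = UVᵀ:
  R  [+0.89591 +0.23404 +0.37758]
  R  [-0.37509 +0.85394 +0.36070]
  R  [-0.23801 -0.46478 +0.85284]
t = (+0.14590, -0.07132, +1.07862) m
tr R = 2.602687; θ = arccos((tr R − 1)/2) = 0.641258 rad = 36.741°
axis k = ((R−Rᵀ)₃₂, (R−Rᵀ)₁₃, (R−Rᵀ)₂₁) / (2 sinθ) = (-0.689965, +0.514526, -0.509128)
rvec = θ·k = (-0.442446, +0.329944, -0.326483)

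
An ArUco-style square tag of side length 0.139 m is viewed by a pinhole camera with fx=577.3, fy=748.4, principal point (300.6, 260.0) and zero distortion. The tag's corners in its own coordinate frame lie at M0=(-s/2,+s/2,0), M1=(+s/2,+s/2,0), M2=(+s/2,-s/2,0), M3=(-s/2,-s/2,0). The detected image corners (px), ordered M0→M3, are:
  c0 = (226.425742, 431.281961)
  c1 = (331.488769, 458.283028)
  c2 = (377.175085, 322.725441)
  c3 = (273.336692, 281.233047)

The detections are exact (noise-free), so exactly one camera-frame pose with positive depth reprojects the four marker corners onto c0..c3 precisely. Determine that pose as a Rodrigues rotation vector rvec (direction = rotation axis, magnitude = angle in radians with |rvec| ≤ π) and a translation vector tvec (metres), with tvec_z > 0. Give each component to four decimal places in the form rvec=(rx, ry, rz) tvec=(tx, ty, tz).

Intrinsics K: fx=577.3, fy=748.4, cx=300.6, cy=260.0
Marker side s = 0.139 m; corners in marker frame (Z=0):
  M0 = (-0.0695, +0.0695, 0)
  M1 = (+0.0695, +0.0695, 0)
  M2 = (+0.0695, -0.0695, 0)
  M3 = (-0.0695, -0.0695, 0)
Detected image corners:
  c0 = (226.425742, 431.281961) px
  c1 = (331.488769, 458.283028) px
  c2 = (377.175085, 322.725441) px
  c3 = (273.336692, 281.233047) px
Planar DLT: solve 8×8 A·h = b for H (H[2,2]=1):
  H  [+956.39596 -267.54115 +304.22023]
  H  [+498.81921 +1105.65355 +375.26116]
  H  [+0.67819 +0.21626 +1.00000]
B = K⁻¹H; ‖b₁‖=1.531284, ‖b₂‖=1.531284; λ = 2/(‖b₁‖+‖b₂‖) = 0.653047, sign → tz>0 ⇒ λ=+0.653047
r₁ = λ·B[:,0] = (+0.85127,+0.28140,+0.44289); r₂ = λ·B[:,1] = (-0.37618,+0.91572,+0.14123)
r₃ = r₁×r₂ = (-0.36582,-0.28683,+0.88538); SVD([r₁ r₂ r₃]) → R = UVᵀ:
  R  [+0.85127 -0.37618 -0.36582]
  R  [+0.28140 +0.91572 -0.28683]
  R  [+0.44289 +0.14123 +0.88538]
t = (+0.00410, +0.10058, +0.65305) m
tr R = 2.652371; θ = arccos((tr R − 1)/2) = 0.598493 rad = 34.291°
axis k = ((R−Rᵀ)₃₂, (R−Rᵀ)₁₃, (R−Rᵀ)₂₁) / (2 sinθ) = (+0.379895, -0.717708, +0.583588)
rvec = θ·k = (+0.227365, -0.429543, +0.349274)

rvec=(0.2274, -0.4295, 0.3493) tvec=(0.0041, 0.1006, 0.6530)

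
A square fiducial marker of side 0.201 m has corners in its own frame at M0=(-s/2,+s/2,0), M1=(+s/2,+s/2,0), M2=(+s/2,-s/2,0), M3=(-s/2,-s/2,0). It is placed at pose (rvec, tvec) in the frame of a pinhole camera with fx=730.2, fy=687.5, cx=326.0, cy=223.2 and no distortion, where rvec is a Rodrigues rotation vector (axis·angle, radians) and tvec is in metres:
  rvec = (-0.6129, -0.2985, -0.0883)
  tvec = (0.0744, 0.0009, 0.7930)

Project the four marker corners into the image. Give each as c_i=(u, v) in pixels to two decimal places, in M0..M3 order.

Intrinsics K: fx=730.2, fy=687.5, cx=326.0, cy=223.2
Marker side s = 0.201 m; corners in marker frame (Z=0):
  M0 = (-0.1005, +0.1005, 0)
  M1 = (+0.1005, +0.1005, 0)
  M2 = (+0.1005, -0.1005, 0)
  M3 = (-0.1005, -0.1005, 0)
rvec = (-0.6129, -0.2985, -0.0883), |rvec| = θ = 0.68742 rad = 39.386°
Rodrigues: sinθ=0.63454, 1−cosθ=0.22711; R = I + sinθ·[k]× + (1−cosθ)·[k]×²:
    [+0.95343 +0.16944 -0.24953]
    [+0.00642 +0.81571 +0.57843]
    [+0.30155 -0.55309 +0.77663]
t = (0.0744, 0.0009, 0.7930) m
M0: Pc = R·M0+t = (-0.00439, +0.08223, +0.70711); u = 730.2·(-0.00439)/0.70711 + 326.0 = 321.4655, v = 687.5·(+0.08223)/0.70711 + 223.2 = 303.1531
M1: Pc = R·M1+t = (+0.18725, +0.08352, +0.76772); u = 730.2·(+0.18725)/0.76772 + 326.0 = 504.0968, v = 687.5·(+0.08352)/0.76772 + 223.2 = 297.9966
M2: Pc = R·M2+t = (+0.15319, -0.08043, +0.87889); u = 730.2·(+0.15319)/0.87889 + 326.0 = 453.2741, v = 687.5·(-0.08043)/0.87889 + 223.2 = 160.2820
M3: Pc = R·M3+t = (-0.03845, -0.08172, +0.81828); u = 730.2·(-0.03845)/0.81828 + 326.0 = 291.6905, v = 687.5·(-0.08172)/0.81828 + 223.2 = 154.5372

c0=(321.47, 303.15) c1=(504.10, 298.00) c2=(453.27, 160.28) c3=(291.69, 154.54)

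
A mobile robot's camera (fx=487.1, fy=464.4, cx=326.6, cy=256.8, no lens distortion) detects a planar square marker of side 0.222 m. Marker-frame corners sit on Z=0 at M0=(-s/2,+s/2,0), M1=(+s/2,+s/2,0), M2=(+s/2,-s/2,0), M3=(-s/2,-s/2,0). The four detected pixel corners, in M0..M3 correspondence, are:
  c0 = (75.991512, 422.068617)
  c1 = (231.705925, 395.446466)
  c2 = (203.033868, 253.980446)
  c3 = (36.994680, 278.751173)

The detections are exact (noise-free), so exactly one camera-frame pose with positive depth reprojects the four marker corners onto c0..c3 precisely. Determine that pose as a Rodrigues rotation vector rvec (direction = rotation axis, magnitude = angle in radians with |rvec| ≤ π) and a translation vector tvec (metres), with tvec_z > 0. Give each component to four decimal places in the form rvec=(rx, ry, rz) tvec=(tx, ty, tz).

Intrinsics K: fx=487.1, fy=464.4, cx=326.6, cy=256.8
Marker side s = 0.222 m; corners in marker frame (Z=0):
  M0 = (-0.1110, +0.1110, 0)
  M1 = (+0.1110, +0.1110, 0)
  M2 = (+0.1110, -0.1110, 0)
  M3 = (-0.1110, -0.1110, 0)
Detected image corners:
  c0 = (75.991512, 422.068617) px
  c1 = (231.705925, 395.446466) px
  c2 = (203.033868, 253.980446) px
  c3 = (36.994680, 278.751173) px
Planar DLT: solve 8×8 A·h = b for H (H[2,2]=1):
  H  [+738.59121 +188.64515 +138.38482]
  H  [-79.85871 +731.36648 +339.51681]
  H  [+0.10669 +0.26665 +1.00000]
B = K⁻¹H; ‖b₁‖=1.466996, ‖b₂‖=1.466996; λ = 2/(‖b₁‖+‖b₂‖) = 0.681665, sign → tz>0 ⇒ λ=+0.681665
r₁ = λ·B[:,0] = (+0.98485,-0.15744,+0.07273); r₂ = λ·B[:,1] = (+0.14212,+0.97302,+0.18177)
r₃ = r₁×r₂ = (-0.09938,-0.16868,+0.98065); SVD([r₁ r₂ r₃]) → R = UVᵀ:
  R  [+0.98485 +0.14212 -0.09938]
  R  [-0.15744 +0.97302 -0.16868]
  R  [+0.07273 +0.18177 +0.98065]
t = (-0.26340, +0.12142, +0.68167) m
tr R = 2.938513; θ = arccos((tr R − 1)/2) = 0.248606 rad = 14.244°
axis k = ((R−Rᵀ)₃₂, (R−Rᵀ)₁₃, (R−Rᵀ)₂₁) / (2 sinθ) = (+0.712134, -0.349738, -0.608726)
rvec = θ·k = (+0.177041, -0.086947, -0.151333)

rvec=(0.1770, -0.0869, -0.1513) tvec=(-0.2634, 0.1214, 0.6817)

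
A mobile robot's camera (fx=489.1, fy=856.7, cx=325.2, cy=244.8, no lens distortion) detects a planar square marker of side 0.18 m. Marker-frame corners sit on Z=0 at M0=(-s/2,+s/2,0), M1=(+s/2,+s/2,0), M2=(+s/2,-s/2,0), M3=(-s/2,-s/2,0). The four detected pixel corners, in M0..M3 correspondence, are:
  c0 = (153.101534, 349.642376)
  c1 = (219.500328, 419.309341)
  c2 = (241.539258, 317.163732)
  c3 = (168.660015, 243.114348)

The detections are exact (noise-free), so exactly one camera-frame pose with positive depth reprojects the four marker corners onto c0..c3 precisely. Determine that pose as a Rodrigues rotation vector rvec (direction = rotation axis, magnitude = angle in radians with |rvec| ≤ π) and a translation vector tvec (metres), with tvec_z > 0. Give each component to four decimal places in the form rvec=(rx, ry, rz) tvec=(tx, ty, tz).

Intrinsics K: fx=489.1, fy=856.7, cx=325.2, cy=244.8
Marker side s = 0.18 m; corners in marker frame (Z=0):
  M0 = (-0.0900, +0.0900, 0)
  M1 = (+0.0900, +0.0900, 0)
  M2 = (+0.0900, -0.0900, 0)
  M3 = (-0.0900, -0.0900, 0)
Detected image corners:
  c0 = (153.101534, 349.642376) px
  c1 = (219.500328, 419.309341) px
  c2 = (241.539258, 317.163732) px
  c3 = (168.660015, 243.114348) px
Planar DLT: solve 8×8 A·h = b for H (H[2,2]=1):
  H  [+365.84172 -8.56126 +194.96232]
  H  [+364.29193 +742.27924 +334.26906]
  H  [-0.10347 +0.48906 +1.00000]
B = K⁻¹H; ‖b₁‖=0.940577, ‖b₂‖=0.940577; λ = 2/(‖b₁‖+‖b₂‖) = 1.063177, sign → tz>0 ⇒ λ=+1.063177
r₁ = λ·B[:,0] = (+0.86839,+0.48353,-0.11001); r₂ = λ·B[:,1] = (-0.36432,+0.77260,+0.51995)
r₃ = r₁×r₂ = (+0.33640,-0.41144,+0.84708); SVD([r₁ r₂ r₃]) → R = UVᵀ:
  R  [+0.86839 -0.36432 +0.33640]
  R  [+0.48353 +0.77260 -0.41144]
  R  [-0.11001 +0.51995 +0.84708]
t = (-0.28310, +0.11103, +1.06318) m
tr R = 2.488075; θ = arccos((tr R − 1)/2) = 0.731703 rad = 41.924°
axis k = ((R−Rᵀ)₃₂, (R−Rᵀ)₁₃, (R−Rᵀ)₂₁) / (2 sinθ) = (+0.697009, +0.334072, +0.634488)
rvec = θ·k = (+0.510004, +0.244442, +0.464257)

rvec=(0.5100, 0.2444, 0.4643) tvec=(-0.2831, 0.1110, 1.0632)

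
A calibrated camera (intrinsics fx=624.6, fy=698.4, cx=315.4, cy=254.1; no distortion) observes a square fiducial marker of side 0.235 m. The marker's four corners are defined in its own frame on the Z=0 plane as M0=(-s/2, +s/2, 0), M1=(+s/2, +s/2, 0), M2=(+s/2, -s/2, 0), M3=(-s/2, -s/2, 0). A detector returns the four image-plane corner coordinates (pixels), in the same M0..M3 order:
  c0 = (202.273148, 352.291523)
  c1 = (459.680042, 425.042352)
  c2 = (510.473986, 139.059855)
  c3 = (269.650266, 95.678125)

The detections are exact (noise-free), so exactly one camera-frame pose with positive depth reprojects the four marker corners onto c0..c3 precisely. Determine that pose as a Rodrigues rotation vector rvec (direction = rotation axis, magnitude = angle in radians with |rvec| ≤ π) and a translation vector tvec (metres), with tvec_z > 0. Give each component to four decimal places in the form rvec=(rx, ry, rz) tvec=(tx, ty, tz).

rvec=(-0.2422, 0.1954, 0.2298) tvec=(0.0375, -0.0068, 0.5728)

Intrinsics K: fx=624.6, fy=698.4, cx=315.4, cy=254.1
Marker side s = 0.235 m; corners in marker frame (Z=0):
  M0 = (-0.1175, +0.1175, 0)
  M1 = (+0.1175, +0.1175, 0)
  M2 = (+0.1175, -0.1175, 0)
  M3 = (-0.1175, -0.1175, 0)
Detected image corners:
  c0 = (202.273148, 352.291523) px
  c1 = (459.680042, 425.042352) px
  c2 = (510.473986, 139.059855) px
  c3 = (269.650266, 95.678125) px
Planar DLT: solve 8×8 A·h = b for H (H[2,2]=1):
  H  [+921.26634 -387.68331 +356.24435]
  H  [+148.02355 +1057.14563 +245.76509]
  H  [-0.38070 -0.37356 +1.00000]
B = K⁻¹H; ‖b₁‖=1.745664, ‖b₂‖=1.745664; λ = 2/(‖b₁‖+‖b₂‖) = 0.572848, sign → tz>0 ⇒ λ=+0.572848
r₁ = λ·B[:,0] = (+0.95506,+0.20076,-0.21808); r₂ = λ·B[:,1] = (-0.24750,+0.94496,-0.21400)
r₃ = r₁×r₂ = (+0.16312,+0.25835,+0.95218); SVD([r₁ r₂ r₃]) → R = UVᵀ:
  R  [+0.95506 -0.24750 +0.16312]
  R  [+0.20076 +0.94496 +0.25835]
  R  [-0.21808 -0.21400 +0.95218]
t = (+0.03746, -0.00684, +0.57285) m
tr R = 2.852197; θ = arccos((tr R − 1)/2) = 0.386860 rad = 22.165°
axis k = ((R−Rᵀ)₃₂, (R−Rᵀ)₁₃, (R−Rᵀ)₂₁) / (2 sinθ) = (-0.625990, +0.505196, +0.594065)
rvec = θ·k = (-0.242170, +0.195440, +0.229820)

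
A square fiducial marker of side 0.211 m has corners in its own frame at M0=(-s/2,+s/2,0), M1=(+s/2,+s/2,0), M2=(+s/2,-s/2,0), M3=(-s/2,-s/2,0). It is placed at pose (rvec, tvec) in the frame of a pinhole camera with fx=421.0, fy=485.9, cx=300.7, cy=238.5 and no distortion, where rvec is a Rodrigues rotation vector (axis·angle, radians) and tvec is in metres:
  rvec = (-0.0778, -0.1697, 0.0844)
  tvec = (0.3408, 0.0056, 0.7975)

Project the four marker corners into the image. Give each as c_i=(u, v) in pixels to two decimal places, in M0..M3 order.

c0=(425.74, 302.06) c1=(528.57, 310.81) c2=(531.97, 185.61) c3=(431.61, 171.53)

Intrinsics K: fx=421.0, fy=485.9, cx=300.7, cy=238.5
Marker side s = 0.211 m; corners in marker frame (Z=0):
  M0 = (-0.1055, +0.1055, 0)
  M1 = (+0.1055, +0.1055, 0)
  M2 = (+0.1055, -0.1055, 0)
  M3 = (-0.1055, -0.1055, 0)
rvec = (-0.0778, -0.1697, 0.0844), |rvec| = θ = 0.20488 rad = 11.739°
Rodrigues: sinθ=0.20345, 1−cosθ=0.02091; R = I + sinθ·[k]× + (1−cosθ)·[k]×²:
    [+0.98210 -0.07723 -0.17179]
    [+0.09039 +0.99343 +0.07012]
    [+0.16524 -0.08439 +0.98264]
t = (0.3408, 0.0056, 0.7975) m
M0: Pc = R·M0+t = (+0.22904, +0.10087, +0.77116); u = 421.0·(+0.22904)/0.77116 + 300.7 = 425.7396, v = 485.9·(+0.10087)/0.77116 + 238.5 = 302.0577
M1: Pc = R·M1+t = (+0.43626, +0.11994, +0.80603); u = 421.0·(+0.43626)/0.80603 + 300.7 = 528.5663, v = 485.9·(+0.11994)/0.80603 + 238.5 = 310.8057
M2: Pc = R·M2+t = (+0.45256, -0.08967, +0.82384); u = 421.0·(+0.45256)/0.82384 + 300.7 = 531.9687, v = 485.9·(-0.08967)/0.82384 + 238.5 = 185.6117
M3: Pc = R·M3+t = (+0.24534, -0.10874, +0.78897); u = 421.0·(+0.24534)/0.78897 + 300.7 = 431.6131, v = 485.9·(-0.10874)/0.78897 + 238.5 = 171.5286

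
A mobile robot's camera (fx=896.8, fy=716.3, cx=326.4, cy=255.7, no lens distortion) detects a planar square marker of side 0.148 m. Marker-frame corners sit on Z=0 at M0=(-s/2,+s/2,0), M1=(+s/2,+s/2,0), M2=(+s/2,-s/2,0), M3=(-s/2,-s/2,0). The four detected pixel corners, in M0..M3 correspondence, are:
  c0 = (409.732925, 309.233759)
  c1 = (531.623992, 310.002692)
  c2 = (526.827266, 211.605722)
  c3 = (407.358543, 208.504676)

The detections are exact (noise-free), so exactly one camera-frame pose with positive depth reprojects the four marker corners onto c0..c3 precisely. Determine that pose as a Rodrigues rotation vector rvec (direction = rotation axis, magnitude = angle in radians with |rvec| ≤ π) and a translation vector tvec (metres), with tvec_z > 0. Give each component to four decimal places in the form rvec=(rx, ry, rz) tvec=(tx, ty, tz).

rvec=(-0.1486, -0.1717, 0.0077) tvec=(0.1683, 0.0053, 1.0541)

Intrinsics K: fx=896.8, fy=716.3, cx=326.4, cy=255.7
Marker side s = 0.148 m; corners in marker frame (Z=0):
  M0 = (-0.0740, +0.0740, 0)
  M1 = (+0.0740, +0.0740, 0)
  M2 = (+0.0740, -0.0740, 0)
  M3 = (-0.0740, -0.0740, 0)
Detected image corners:
  c0 = (409.732925, 309.233759) px
  c1 = (531.623992, 310.002692) px
  c2 = (526.827266, 211.605722) px
  c3 = (407.358543, 208.504676) px
Planar DLT: solve 8×8 A·h = b for H (H[2,2]=1):
  H  [+890.80820 -41.51118 +469.58592]
  H  [+54.98868 +636.14608 +259.33100]
  H  [+0.16100 -0.14041 +1.00000]
B = K⁻¹H; ‖b₁‖=0.948682, ‖b₂‖=0.948682; λ = 2/(‖b₁‖+‖b₂‖) = 1.054094, sign → tz>0 ⇒ λ=+1.054094
r₁ = λ·B[:,0] = (+0.98529,+0.02034,+0.16970); r₂ = λ·B[:,1] = (+0.00508,+0.98897,-0.14800)
r₃ = r₁×r₂ = (-0.17084,+0.14669,+0.97432); SVD([r₁ r₂ r₃]) → R = UVᵀ:
  R  [+0.98529 +0.00508 -0.17084]
  R  [+0.02034 +0.98897 +0.14669]
  R  [+0.16970 -0.14800 +0.97432]
t = (+0.16830, +0.00534, +1.05409) m
tr R = 2.948577; θ = arccos((tr R − 1)/2) = 0.227255 rad = 13.021°
axis k = ((R−Rᵀ)₃₂, (R−Rᵀ)₁₃, (R−Rᵀ)₂₁) / (2 sinθ) = (-0.653982, -0.755751, +0.033876)
rvec = θ·k = (-0.148621, -0.171749, +0.007699)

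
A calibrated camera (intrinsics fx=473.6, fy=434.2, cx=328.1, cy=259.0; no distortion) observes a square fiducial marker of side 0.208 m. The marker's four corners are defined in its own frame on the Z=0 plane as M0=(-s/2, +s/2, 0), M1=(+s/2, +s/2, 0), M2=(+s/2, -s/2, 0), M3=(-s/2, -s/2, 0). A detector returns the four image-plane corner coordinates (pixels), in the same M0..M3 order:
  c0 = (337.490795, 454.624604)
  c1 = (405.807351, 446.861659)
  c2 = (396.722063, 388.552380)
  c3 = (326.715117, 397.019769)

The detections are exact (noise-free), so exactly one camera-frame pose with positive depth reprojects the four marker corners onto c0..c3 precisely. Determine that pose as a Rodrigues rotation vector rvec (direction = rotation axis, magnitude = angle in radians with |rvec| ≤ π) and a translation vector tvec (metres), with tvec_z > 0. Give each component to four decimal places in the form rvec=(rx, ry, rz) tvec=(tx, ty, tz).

Intrinsics K: fx=473.6, fy=434.2, cx=328.1, cy=259.0
Marker side s = 0.208 m; corners in marker frame (Z=0):
  M0 = (-0.1040, +0.1040, 0)
  M1 = (+0.1040, +0.1040, 0)
  M2 = (+0.1040, -0.1040, 0)
  M3 = (-0.1040, -0.1040, 0)
Detected image corners:
  c0 = (337.490795, 454.624604) px
  c1 = (405.807351, 446.861659) px
  c2 = (396.722063, 388.552380) px
  c3 = (326.715117, 397.019769) px
Planar DLT: solve 8×8 A·h = b for H (H[2,2]=1):
  H  [+317.36540 +93.01420 +366.59955]
  H  [-56.35120 +330.68432 +422.15391]
  H  [-0.04115 +0.12341 +1.00000]
B = K⁻¹H; ‖b₁‖=0.707703, ‖b₂‖=0.707703; λ = 2/(‖b₁‖+‖b₂‖) = 1.413023, sign → tz>0 ⇒ λ=+1.413023
r₁ = λ·B[:,0] = (+0.98717,-0.14870,-0.05815); r₂ = λ·B[:,1] = (+0.15670,+0.97213,+0.17439)
r₃ = r₁×r₂ = (+0.03060,-0.18126,+0.98296); SVD([r₁ r₂ r₃]) → R = UVᵀ:
  R  [+0.98717 +0.15670 +0.03060]
  R  [-0.14870 +0.97213 -0.18126]
  R  [-0.05815 +0.17439 +0.98296]
t = (+0.11487, +0.53095, +1.41302) m
tr R = 2.942258; θ = arccos((tr R − 1)/2) = 0.240877 rad = 13.801°
axis k = ((R−Rᵀ)₃₂, (R−Rᵀ)₁₃, (R−Rᵀ)₂₁) / (2 sinθ) = (+0.745428, +0.186025, -0.640103)
rvec = θ·k = (+0.179557, +0.044809, -0.154186)

rvec=(0.1796, 0.0448, -0.1542) tvec=(0.1149, 0.5310, 1.4130)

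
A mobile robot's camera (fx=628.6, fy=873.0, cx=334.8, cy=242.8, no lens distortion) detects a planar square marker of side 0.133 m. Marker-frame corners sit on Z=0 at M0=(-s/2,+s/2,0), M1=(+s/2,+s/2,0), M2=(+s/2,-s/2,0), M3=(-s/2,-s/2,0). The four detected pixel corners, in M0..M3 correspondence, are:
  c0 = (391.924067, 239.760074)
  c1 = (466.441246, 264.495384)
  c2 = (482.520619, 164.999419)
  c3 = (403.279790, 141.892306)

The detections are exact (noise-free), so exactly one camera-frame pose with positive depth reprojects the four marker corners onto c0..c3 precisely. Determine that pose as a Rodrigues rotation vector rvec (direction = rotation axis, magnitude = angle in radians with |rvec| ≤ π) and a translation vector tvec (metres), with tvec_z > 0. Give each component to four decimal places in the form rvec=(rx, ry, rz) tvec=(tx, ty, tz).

rvec=(0.4485, 0.2956, 0.1760) tvec=(0.1707, -0.0475, 1.0681)

Intrinsics K: fx=628.6, fy=873.0, cx=334.8, cy=242.8
Marker side s = 0.133 m; corners in marker frame (Z=0):
  M0 = (-0.0665, +0.0665, 0)
  M1 = (+0.0665, +0.0665, 0)
  M2 = (+0.0665, -0.0665, 0)
  M3 = (-0.0665, -0.0665, 0)
Detected image corners:
  c0 = (391.924067, 239.760074) px
  c1 = (466.441246, 264.495384) px
  c2 = (482.520619, 164.999419) px
  c3 = (403.279790, 141.892306) px
Planar DLT: solve 8×8 A·h = b for H (H[2,2]=1):
  H  [+478.88278 +80.96450 +435.27077]
  H  [+134.14863 +827.37253 +203.99019]
  H  [-0.22626 +0.42160 +1.00000]
B = K⁻¹H; ‖b₁‖=0.936275, ‖b₂‖=0.936275; λ = 2/(‖b₁‖+‖b₂‖) = 1.068062, sign → tz>0 ⇒ λ=+1.068062
r₁ = λ·B[:,0] = (+0.94238,+0.23133,-0.24166); r₂ = λ·B[:,1] = (-0.10227,+0.88700,+0.45030)
r₃ = r₁×r₂ = (+0.31852,-0.39964,+0.85955); SVD([r₁ r₂ r₃]) → R = UVᵀ:
  R  [+0.94238 -0.10227 +0.31852]
  R  [+0.23133 +0.88700 -0.39964]
  R  [-0.24166 +0.45030 +0.85955]
t = (+0.17071, -0.04748, +1.06806) m
tr R = 2.688940; θ = arccos((tr R − 1)/2) = 0.565221 rad = 32.385°
axis k = ((R−Rᵀ)₃₂, (R−Rᵀ)₁₃, (R−Rᵀ)₂₁) / (2 sinθ) = (+0.793443, +0.522937, +0.311424)
rvec = θ·k = (+0.448471, +0.295575, +0.176024)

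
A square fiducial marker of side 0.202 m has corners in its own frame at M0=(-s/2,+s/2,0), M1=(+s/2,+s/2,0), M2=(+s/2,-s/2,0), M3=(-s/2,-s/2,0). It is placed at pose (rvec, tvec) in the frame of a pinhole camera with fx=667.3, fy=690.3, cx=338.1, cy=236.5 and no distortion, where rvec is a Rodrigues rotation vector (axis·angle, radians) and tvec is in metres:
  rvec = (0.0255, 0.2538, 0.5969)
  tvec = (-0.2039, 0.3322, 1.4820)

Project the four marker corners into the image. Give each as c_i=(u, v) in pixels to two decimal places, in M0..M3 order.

c0=(188.24, 400.24) c1=(256.66, 458.47) c2=(306.98, 381.82) c3=(236.10, 325.20)

Intrinsics K: fx=667.3, fy=690.3, cx=338.1, cy=236.5
Marker side s = 0.202 m; corners in marker frame (Z=0):
  M0 = (-0.1010, +0.1010, 0)
  M1 = (+0.1010, +0.1010, 0)
  M2 = (+0.1010, -0.1010, 0)
  M3 = (-0.1010, -0.1010, 0)
rvec = (0.0255, 0.2538, 0.5969), |rvec| = θ = 0.64912 rad = 37.192°
Rodrigues: sinθ=0.60448, 1−cosθ=0.20338; R = I + sinθ·[k]× + (1−cosθ)·[k]×²:
    [+0.79693 -0.55273 +0.24370]
    [+0.55898 +0.82771 +0.04938]
    [-0.22900 +0.09687 +0.96859]
t = (-0.2039, 0.3322, 1.4820) m
M0: Pc = R·M0+t = (-0.34022, +0.35934, +1.51491); u = 667.3·(-0.34022)/1.51491 + 338.1 = 188.2392, v = 690.3·(+0.35934)/1.51491 + 236.5 = 400.2411
M1: Pc = R·M1+t = (-0.17924, +0.47226, +1.46865); u = 667.3·(-0.17924)/1.46865 + 338.1 = 256.6621, v = 690.3·(+0.47226)/1.46865 + 236.5 = 458.4705
M2: Pc = R·M2+t = (-0.06758, +0.30506, +1.44909); u = 667.3·(-0.06758)/1.44909 + 338.1 = 306.9778, v = 690.3·(+0.30506)/1.44909 + 236.5 = 381.8203
M3: Pc = R·M3+t = (-0.22856, +0.19214, +1.49535); u = 667.3·(-0.22856)/1.49535 + 338.1 = 236.1030, v = 690.3·(+0.19214)/1.49535 + 236.5 = 325.2001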